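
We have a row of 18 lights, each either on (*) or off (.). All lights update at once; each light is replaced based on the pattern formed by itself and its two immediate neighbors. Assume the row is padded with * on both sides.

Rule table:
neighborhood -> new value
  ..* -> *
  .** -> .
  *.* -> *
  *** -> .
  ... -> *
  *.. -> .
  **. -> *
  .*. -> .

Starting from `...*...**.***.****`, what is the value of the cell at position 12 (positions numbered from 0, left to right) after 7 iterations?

.

.**..**.**..**....
*.*.*.**.*.*.*.***
**.*.*.**.*.*.*...
.**.*.*.**.*.*..**
*.**.*.*.**.*..*..
**.**.*.*.**..*..*
.**.**.*.*.*.*..*.
position 12 holds .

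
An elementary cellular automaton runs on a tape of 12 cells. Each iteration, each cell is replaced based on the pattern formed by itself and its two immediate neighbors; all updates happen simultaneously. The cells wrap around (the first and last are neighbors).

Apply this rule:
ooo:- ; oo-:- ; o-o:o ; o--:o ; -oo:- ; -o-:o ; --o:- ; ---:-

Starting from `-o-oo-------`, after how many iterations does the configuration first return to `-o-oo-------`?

12

-oo--o------
---o-oo-----
---oo--o----
-----o-oo---
-----oo--o--
-------o-oo-
-------oo--o
o--------o-o
-o-------oo-
-oo--------o
o--o-------o
-o-oo-------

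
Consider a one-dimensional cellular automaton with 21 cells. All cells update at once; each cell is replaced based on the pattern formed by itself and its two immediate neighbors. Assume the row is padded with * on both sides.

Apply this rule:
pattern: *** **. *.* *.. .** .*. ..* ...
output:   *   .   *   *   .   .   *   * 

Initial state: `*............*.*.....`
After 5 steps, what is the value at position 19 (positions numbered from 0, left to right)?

.

.************.*.*****
*.**********.*.*.****
.*.********.*.*.*.***
*.*.******.*.*.*.*.**
.*.*.****.*.*.*.*.*.*
position 19 holds .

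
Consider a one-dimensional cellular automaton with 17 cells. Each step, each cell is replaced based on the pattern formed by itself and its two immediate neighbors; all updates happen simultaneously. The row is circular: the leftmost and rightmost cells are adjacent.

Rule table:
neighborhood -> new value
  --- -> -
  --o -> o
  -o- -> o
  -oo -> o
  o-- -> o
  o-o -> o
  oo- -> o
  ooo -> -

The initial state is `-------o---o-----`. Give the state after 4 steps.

---oo---ooo---oo-

------ooo-ooo----
-----oo-ooo-oo---
----ooooo-ooooo--
---oo---ooo---oo-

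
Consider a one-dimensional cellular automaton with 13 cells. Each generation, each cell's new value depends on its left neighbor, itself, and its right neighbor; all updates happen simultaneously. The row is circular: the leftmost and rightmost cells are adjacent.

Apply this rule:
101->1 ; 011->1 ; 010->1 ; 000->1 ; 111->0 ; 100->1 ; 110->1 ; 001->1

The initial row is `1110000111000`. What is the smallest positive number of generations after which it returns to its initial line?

1011111101111
1110000111000

2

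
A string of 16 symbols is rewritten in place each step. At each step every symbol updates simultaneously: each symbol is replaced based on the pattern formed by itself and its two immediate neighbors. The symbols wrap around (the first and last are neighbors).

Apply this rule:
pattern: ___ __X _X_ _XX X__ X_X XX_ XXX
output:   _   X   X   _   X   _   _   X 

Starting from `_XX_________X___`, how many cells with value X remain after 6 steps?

step 1: X__X_______XXX__
step 2: XXXXX_____X_X_XX
step 3: XXXX_X___XX_X__X
step 4: XXX__XX_X___XXX_
step 5: _X_XX___XX_X_X__
step 6: XX___X_X___X_XX_
count of X: 7

7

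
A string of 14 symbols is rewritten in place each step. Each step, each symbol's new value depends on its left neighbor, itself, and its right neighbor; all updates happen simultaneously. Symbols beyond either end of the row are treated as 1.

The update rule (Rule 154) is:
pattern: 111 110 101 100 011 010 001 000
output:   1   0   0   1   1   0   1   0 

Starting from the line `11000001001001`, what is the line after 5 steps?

step 1: 10100010110111
step 2: 00010100100111
step 3: 10100011011111
step 4: 00010110011111
step 5: 10100101111111

10100101111111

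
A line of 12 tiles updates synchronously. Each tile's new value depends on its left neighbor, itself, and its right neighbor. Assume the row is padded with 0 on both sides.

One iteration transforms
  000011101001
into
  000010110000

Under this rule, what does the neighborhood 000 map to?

At position 0 the neighborhood is 000; the next row has 0 there.

0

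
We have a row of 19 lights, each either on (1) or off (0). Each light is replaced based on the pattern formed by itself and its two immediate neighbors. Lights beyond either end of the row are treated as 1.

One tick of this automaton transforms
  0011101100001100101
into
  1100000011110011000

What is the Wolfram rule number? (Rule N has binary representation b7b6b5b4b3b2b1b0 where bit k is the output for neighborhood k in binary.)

19

position 3: 111 → 0  (bit 7 = 0)
position 4: 110 → 0  (bit 6 = 0)
position 5: 101 → 0  (bit 5 = 0)
position 0: 100 → 1  (bit 4 = 1)
position 2: 011 → 0  (bit 3 = 0)
position 16: 010 → 0  (bit 2 = 0)
position 1: 001 → 1  (bit 1 = 1)
position 9: 000 → 1  (bit 0 = 1)
bits b7..b0 = 00010011 = 19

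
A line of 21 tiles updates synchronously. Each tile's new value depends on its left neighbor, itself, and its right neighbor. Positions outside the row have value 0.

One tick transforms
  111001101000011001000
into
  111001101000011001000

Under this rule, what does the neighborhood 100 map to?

0

At position 3 the neighborhood is 100; the next row has 0 there.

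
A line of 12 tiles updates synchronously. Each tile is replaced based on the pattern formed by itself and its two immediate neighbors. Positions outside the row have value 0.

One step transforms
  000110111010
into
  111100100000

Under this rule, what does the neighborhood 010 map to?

0

At position 10 the neighborhood is 010; the next row has 0 there.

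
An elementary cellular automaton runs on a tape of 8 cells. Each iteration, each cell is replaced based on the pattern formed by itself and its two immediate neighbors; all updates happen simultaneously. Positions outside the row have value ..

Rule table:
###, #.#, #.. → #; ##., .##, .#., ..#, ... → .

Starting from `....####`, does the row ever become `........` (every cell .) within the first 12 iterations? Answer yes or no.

.....##.
.......#
........
all cells are . at iteration 3

yes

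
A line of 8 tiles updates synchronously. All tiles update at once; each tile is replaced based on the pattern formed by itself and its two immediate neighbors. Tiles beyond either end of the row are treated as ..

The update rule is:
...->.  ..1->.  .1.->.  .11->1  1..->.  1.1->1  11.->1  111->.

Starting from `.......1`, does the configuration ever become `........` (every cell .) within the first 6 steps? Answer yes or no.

........
all cells are . at step 1

yes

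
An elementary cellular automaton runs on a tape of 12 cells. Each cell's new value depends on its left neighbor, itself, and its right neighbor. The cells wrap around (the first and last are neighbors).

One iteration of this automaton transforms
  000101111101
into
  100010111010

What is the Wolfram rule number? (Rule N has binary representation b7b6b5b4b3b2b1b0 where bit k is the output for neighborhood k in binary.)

176

position 6: 111 → 1  (bit 7 = 1)
position 9: 110 → 0  (bit 6 = 0)
position 4: 101 → 1  (bit 5 = 1)
position 0: 100 → 1  (bit 4 = 1)
position 5: 011 → 0  (bit 3 = 0)
position 3: 010 → 0  (bit 2 = 0)
position 2: 001 → 0  (bit 1 = 0)
position 1: 000 → 0  (bit 0 = 0)
bits b7..b0 = 10110000 = 176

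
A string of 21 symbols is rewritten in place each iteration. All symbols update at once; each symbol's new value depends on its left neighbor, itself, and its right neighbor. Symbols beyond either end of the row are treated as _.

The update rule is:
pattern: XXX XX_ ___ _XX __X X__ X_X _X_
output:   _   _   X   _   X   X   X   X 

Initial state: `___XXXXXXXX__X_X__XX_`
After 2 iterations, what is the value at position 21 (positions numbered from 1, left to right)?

X

XXX________XXXXXXX__X
___XXXXXXXX_______XXX
position 21 holds X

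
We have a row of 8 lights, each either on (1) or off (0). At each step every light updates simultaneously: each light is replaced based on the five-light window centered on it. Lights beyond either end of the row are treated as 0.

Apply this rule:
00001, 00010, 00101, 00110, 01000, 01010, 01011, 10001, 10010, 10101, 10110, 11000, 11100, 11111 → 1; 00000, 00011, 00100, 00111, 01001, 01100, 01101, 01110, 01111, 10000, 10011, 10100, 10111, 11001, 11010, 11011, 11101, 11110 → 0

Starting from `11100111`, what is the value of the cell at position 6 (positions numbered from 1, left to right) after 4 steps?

0

00100001
11010110
10011101
00000000
position 6 holds 0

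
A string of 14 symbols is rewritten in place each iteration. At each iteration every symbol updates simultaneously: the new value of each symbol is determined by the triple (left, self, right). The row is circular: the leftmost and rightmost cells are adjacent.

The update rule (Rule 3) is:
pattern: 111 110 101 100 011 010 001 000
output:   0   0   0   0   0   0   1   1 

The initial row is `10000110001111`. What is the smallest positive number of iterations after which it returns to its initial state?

00111000110000
11000011000111
00011100011000
11100001100011
00001110001100
11110000110001
00000111000110
11111000011000
00000011100011
01111100001100
10000001110001
00111110000110
11000000111000
00011111000011
01100000011100
10001111100001
00110000001110
11000111110000
00011000000111
01100011111000
10001100000011
00110001111100
11000110000001
00011000111110
11100011000000
00001100011111
01110001100000
10000110001111

28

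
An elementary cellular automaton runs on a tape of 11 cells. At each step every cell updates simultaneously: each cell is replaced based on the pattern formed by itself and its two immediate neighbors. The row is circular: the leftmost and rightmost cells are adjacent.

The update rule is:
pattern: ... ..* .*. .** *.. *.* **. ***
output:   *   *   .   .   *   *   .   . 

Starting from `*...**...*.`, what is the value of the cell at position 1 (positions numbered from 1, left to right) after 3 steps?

.

step 1: .***..***.*
step 2: *...**...*.  (repeats step 0; period 2)
step 3: .***..***.*
position 1 holds .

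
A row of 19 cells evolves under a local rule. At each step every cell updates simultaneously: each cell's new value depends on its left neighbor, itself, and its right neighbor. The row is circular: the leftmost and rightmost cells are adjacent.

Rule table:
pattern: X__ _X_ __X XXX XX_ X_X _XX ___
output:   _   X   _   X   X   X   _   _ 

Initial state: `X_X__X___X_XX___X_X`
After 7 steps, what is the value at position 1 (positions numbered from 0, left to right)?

XXX__X___XX_X___XX_
_XX__X____XXX____XX
X_X__X_____XX_____X
XXX__X______X______
_XX__X______X______
__X__X______X______
__X__X______X______
position 1 holds _

_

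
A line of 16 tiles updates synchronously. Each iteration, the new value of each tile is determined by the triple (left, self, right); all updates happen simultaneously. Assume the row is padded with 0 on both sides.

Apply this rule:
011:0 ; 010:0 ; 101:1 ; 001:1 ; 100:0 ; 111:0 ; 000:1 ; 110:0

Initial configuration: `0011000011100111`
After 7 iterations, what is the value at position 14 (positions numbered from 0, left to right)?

1100011100001000
0001100001110011
1110001110000100
0000110000111001
1111000111000010
0000011000011100
1111100011100001
position 14 holds 0

0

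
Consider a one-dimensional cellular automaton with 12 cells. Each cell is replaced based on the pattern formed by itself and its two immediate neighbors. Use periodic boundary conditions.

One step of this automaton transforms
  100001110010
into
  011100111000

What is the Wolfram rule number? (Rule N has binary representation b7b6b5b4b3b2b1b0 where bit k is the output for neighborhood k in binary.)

position 6: 111 → 1  (bit 7 = 1)
position 7: 110 → 1  (bit 6 = 1)
position 11: 101 → 0  (bit 5 = 0)
position 1: 100 → 1  (bit 4 = 1)
position 5: 011 → 0  (bit 3 = 0)
position 0: 010 → 0  (bit 2 = 0)
position 4: 001 → 0  (bit 1 = 0)
position 2: 000 → 1  (bit 0 = 1)
bits b7..b0 = 11010001 = 209

209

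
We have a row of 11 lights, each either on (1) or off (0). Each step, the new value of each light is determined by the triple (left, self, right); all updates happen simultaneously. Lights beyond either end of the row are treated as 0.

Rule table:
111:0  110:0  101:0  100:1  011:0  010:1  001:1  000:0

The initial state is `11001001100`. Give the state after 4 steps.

00010111000

00111110010
01000001111
11100010000
00010111000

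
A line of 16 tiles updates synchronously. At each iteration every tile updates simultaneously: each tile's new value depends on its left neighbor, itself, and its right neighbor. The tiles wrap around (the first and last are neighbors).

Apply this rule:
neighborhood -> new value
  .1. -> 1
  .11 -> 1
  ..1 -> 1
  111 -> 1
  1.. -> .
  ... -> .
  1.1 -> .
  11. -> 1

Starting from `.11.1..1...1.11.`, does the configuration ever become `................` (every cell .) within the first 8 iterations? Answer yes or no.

no

iteration 1: 111.1.11..11.11.
iteration 2: 111.1.11.111.11.
iteration 3: 111.1.11.111.11.  (fixed point — unchanged through iteration 8)
iteration 8 is 111.1.11.111.11., still not uniform .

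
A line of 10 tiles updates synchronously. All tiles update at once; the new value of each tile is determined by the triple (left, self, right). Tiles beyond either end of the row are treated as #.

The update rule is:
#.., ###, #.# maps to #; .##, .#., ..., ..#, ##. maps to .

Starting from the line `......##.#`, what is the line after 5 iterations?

#.......#.
.#.......#
#.#.......
.#.#......
#.#.#.....

#.#.#.....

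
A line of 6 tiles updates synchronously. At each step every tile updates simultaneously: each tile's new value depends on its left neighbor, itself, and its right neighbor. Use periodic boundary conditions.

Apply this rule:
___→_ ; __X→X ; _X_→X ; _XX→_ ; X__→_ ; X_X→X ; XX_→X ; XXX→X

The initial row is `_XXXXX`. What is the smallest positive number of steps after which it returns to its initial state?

6

step 1: X_XXXX
step 2: XX_XXX
step 3: XXX_XX
step 4: XXXX_X
step 5: XXXXX_
step 6: _XXXXX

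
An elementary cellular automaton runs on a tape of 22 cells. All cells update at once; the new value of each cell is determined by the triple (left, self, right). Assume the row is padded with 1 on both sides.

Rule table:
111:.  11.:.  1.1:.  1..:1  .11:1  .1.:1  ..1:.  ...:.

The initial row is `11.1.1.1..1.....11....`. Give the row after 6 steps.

...1.1.11.11....1.1...
1..1.1.1..1.1...1.11..
.1.1.1.11.1.11..1.1.1.
.1.1.1.1..1.1.1.1.1.1.
.1.1.1.11.1.1.1.1.1.1.
.1.1.1.1..1.1.1.1.1.1.

.1.1.1.1..1.1.1.1.1.1.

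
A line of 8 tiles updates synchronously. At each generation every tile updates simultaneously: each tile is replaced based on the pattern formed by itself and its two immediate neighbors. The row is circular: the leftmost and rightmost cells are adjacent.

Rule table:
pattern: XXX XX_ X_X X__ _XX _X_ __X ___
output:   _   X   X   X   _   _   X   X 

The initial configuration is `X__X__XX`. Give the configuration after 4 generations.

_XX_XXX_

generation 1: XXX_XX__
generation 2: __XX_XXX
generation 3: XX_XX__X
generation 4: _XX_XXX_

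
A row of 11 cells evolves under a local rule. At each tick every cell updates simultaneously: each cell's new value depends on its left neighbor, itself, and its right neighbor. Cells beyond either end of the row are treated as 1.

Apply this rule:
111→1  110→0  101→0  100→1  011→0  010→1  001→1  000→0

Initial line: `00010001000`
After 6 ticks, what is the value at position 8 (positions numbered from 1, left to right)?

1

10111011101
00010001000  (repeats tick 0; period 2)
tick 6: 00010001000
position 8 holds 1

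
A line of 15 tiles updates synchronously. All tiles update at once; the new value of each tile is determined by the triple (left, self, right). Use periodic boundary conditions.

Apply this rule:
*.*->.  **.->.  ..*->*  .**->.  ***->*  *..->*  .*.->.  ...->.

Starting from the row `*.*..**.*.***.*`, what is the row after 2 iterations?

..*..*....*.*..

...**......*...
..*..*....*.*..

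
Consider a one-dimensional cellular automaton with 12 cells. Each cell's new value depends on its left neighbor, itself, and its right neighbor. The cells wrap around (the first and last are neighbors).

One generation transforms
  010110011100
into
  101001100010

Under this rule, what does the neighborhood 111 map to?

At position 8 the neighborhood is 111; the next row has 0 there.

0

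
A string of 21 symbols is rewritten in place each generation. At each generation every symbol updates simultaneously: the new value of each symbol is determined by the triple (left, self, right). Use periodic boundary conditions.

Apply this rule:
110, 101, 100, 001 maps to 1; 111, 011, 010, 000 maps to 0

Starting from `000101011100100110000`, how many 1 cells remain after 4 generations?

12

001010100111011011000
010101011001101101100
101010101110110110110
010101010011011011011
count of 1: 12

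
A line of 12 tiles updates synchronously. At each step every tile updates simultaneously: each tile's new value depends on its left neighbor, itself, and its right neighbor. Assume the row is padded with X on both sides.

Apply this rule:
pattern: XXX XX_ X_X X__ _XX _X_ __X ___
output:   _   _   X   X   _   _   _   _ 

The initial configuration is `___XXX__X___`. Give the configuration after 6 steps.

_X_X_X_____X

step 1: X_____X__X__
step 2: _X_____X__X_
step 3: X_X_____X__X
step 4: _X_X_____X__
step 5: X_X_X_____X_
step 6: _X_X_X_____X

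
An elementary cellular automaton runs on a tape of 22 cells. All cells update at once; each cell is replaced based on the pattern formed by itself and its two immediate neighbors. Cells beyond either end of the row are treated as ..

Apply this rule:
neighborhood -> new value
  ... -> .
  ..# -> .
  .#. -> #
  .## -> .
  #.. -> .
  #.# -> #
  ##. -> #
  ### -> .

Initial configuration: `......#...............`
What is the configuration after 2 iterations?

......#...............  (fixed point — unchanged through iteration 2)

......#...............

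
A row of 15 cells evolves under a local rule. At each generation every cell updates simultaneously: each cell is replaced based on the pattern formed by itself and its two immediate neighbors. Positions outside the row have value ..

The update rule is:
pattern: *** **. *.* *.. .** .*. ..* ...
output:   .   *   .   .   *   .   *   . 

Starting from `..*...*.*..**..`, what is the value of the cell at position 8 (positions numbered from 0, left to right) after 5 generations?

*

generation 1: .*...*....***..
generation 2: *...*....**.*..
generation 3: ...*....***....
generation 4: ..*....**.*....
generation 5: .*....***......
position 8 holds *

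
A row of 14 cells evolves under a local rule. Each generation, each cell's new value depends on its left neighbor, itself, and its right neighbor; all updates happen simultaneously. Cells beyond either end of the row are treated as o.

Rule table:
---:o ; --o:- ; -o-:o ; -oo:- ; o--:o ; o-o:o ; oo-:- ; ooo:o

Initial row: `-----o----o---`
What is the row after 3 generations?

generation 1: oooo-oooo-ooo-
generation 2: ooo-o-oo-o-o-o
generation 3: oo-ooo--ooooo-

oo-ooo--ooooo-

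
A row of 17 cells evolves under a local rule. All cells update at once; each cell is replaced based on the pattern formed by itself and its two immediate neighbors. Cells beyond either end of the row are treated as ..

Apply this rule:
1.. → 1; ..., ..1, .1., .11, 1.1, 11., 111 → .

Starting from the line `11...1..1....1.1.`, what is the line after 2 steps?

..1...1..1......1
...1...1..1......

...1...1..1......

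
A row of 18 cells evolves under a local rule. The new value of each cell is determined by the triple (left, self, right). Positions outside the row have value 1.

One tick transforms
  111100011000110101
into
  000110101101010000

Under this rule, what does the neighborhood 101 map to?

At position 14 the neighborhood is 101; the next row has 0 there.

0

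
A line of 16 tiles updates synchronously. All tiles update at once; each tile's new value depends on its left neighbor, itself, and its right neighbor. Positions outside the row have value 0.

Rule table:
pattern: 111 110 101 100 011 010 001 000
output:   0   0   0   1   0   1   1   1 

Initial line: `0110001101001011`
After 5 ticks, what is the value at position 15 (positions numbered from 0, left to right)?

1001110001111000
1110001110000111
0001110001111000
1110001110000111  (repeats tick 2; period 2)
tick 5: 0001110001111000
position 15 holds 0

0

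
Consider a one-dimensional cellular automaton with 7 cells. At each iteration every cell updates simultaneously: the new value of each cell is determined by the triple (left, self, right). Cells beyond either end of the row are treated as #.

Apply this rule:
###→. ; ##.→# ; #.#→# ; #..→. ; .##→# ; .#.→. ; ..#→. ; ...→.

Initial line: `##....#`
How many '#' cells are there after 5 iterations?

2

.#....#
#.....#
#.....#  (fixed point — unchanged through iteration 5)
count of #: 2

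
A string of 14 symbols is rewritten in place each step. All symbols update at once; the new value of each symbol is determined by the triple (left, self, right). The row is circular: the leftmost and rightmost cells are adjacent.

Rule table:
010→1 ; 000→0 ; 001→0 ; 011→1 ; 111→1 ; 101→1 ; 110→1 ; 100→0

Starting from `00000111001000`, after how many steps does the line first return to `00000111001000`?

1

step 1: 00000111001000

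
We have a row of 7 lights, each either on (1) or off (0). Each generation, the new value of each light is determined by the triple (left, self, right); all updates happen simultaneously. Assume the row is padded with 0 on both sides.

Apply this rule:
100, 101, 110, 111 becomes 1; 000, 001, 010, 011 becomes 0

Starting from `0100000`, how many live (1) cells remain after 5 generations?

0010000
0001000
0000100
0000010
0000001
count of 1: 1

1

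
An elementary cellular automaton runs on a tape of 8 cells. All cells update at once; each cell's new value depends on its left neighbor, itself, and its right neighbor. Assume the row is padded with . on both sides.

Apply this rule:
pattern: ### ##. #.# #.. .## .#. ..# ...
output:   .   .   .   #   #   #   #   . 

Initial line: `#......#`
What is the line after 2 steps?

#.#..##.

##....##
#.#..##.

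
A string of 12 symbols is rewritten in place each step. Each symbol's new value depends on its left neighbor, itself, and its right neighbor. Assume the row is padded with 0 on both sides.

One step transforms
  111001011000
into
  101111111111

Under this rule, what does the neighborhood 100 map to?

At position 3 the neighborhood is 100; the next row has 1 there.

1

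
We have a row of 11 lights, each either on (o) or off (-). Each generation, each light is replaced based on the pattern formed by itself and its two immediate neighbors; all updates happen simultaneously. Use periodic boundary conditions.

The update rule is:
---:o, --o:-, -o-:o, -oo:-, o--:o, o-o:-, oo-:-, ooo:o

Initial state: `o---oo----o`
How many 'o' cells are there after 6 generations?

6

generation 1: -oo---ooo--
generation 2: ---oo--o-oo
generation 3: oo---o-o---
generation 4: --oo-o-ooo-
generation 5: o----o--o-o
generation 6: -ooo-oo-o--
count of o: 6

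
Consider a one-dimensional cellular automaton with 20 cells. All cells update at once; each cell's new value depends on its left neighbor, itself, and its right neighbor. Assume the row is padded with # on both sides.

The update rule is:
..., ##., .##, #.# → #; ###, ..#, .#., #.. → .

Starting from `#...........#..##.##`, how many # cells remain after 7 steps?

9

#.#########....####.
###.......#.##.#..##
..#.#####..####...#.
...##...#..#..#.#..#
.#.##.#........#...#
#.####..######...#.#
###..#..#....#.#..##
count of #: 9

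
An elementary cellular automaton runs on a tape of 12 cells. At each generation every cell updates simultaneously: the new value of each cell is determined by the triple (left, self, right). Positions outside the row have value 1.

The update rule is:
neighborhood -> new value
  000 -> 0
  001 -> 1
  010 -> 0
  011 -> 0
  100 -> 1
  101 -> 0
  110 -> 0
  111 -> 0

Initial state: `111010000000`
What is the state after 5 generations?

100100010100

generation 1: 000001000001
generation 2: 100010100010
generation 3: 010100010100
generation 4: 000010100011
generation 5: 100100010100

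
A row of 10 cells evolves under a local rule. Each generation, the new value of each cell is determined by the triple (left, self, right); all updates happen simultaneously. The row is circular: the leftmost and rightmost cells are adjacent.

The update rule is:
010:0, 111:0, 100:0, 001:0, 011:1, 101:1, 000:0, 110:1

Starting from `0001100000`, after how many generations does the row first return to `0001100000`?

1

0001100000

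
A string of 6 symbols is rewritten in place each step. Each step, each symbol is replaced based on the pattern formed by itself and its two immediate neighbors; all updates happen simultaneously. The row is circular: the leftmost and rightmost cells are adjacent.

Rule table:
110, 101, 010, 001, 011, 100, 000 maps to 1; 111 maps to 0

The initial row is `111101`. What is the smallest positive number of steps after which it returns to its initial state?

000111
111101

2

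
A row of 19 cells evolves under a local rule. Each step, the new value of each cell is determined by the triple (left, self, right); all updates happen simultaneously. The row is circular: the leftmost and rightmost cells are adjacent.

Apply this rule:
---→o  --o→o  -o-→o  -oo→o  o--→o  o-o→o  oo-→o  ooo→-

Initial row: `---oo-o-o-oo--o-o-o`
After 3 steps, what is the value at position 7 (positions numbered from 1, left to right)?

o

ooooooooooooooooooo
-------------------
ooooooooooooooooooo
position 7 holds o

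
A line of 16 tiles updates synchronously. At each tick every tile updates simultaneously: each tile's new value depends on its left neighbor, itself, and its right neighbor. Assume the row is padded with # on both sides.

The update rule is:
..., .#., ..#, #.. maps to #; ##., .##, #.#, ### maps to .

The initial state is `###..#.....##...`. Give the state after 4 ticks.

tick 1: ...########..###
tick 2: ###........##...
tick 3: ...########..###  (repeats tick 1; period 2)
tick 4: ###........##...

###........##...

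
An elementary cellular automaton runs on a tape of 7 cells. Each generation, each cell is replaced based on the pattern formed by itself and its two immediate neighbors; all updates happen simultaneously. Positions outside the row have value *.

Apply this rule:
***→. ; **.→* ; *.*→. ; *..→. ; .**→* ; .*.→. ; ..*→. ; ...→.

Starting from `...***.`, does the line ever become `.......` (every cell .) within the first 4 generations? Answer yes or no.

...*.*.
.......
all cells are . at generation 2

yes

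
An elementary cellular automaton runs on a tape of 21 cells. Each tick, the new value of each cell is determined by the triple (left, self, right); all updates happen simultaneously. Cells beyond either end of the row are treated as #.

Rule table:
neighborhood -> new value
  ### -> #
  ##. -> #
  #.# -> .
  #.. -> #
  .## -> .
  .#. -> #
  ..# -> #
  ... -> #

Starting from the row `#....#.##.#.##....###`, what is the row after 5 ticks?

tick 1: ######..#.#..#####.##
tick 2: #########.###.####..#
tick 3: #########..##..#####.
tick 4: ###########.###.####.
tick 5: ###########..##..###.

###########..##..###.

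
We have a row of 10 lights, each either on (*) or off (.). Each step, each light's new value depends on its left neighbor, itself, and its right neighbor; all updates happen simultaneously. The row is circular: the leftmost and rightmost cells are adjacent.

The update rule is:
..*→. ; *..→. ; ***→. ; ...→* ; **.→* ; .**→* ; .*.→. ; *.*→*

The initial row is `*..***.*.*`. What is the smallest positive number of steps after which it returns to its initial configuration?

6

*..*.**.**
*...*****.
..*.*...**
...*..*.**
.*.....***
*..***.*.*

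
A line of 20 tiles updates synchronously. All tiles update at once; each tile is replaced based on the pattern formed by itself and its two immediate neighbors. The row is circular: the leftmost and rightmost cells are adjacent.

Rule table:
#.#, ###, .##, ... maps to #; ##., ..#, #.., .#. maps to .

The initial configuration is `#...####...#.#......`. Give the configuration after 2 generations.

#..###.........###..

generation 1: ..#.###..#..#..####.
generation 2: #..###.........###..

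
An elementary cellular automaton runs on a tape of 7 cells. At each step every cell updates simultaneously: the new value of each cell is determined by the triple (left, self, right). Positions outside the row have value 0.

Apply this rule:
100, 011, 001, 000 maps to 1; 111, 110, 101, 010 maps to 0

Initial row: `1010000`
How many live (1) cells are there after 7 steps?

2

0001111
1111000
1000111
0111100
1100011
1011110
0010001
count of 1: 2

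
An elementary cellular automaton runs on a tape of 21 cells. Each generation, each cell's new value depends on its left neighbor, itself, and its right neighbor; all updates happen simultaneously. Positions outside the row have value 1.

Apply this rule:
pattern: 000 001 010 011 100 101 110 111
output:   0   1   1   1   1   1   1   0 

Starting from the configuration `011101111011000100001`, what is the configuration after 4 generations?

011101111111111011110

generation 1: 110111001111101110011
generation 2: 011101111000111011110
generation 3: 110111001101101110011
generation 4: 011101111111111011110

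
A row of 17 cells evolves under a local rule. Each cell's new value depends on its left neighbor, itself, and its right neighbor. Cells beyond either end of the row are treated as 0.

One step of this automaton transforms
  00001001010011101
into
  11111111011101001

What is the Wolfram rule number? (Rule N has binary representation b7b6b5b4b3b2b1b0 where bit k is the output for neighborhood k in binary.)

position 13: 111 → 1  (bit 7 = 1)
position 14: 110 → 0  (bit 6 = 0)
position 8: 101 → 0  (bit 5 = 0)
position 5: 100 → 1  (bit 4 = 1)
position 12: 011 → 0  (bit 3 = 0)
position 4: 010 → 1  (bit 2 = 1)
position 3: 001 → 1  (bit 1 = 1)
position 0: 000 → 1  (bit 0 = 1)
bits b7..b0 = 10010111 = 151

151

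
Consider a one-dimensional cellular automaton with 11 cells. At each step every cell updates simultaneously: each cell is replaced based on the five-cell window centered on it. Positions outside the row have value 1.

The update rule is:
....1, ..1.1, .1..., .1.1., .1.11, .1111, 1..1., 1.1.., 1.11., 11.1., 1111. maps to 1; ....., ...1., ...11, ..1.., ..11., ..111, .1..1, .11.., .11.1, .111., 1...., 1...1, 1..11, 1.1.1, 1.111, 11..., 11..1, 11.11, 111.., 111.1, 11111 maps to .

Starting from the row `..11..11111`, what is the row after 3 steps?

step 1: .......1...
step 2: .....1..1..
step 3: ...1...1...

...1...1...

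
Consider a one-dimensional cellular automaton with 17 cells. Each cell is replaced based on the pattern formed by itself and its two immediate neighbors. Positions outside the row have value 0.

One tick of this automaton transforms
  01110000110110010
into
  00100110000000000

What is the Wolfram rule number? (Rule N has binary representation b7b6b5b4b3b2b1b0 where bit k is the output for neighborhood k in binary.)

position 2: 111 → 1  (bit 7 = 1)
position 3: 110 → 0  (bit 6 = 0)
position 10: 101 → 0  (bit 5 = 0)
position 4: 100 → 0  (bit 4 = 0)
position 1: 011 → 0  (bit 3 = 0)
position 15: 010 → 0  (bit 2 = 0)
position 0: 001 → 0  (bit 1 = 0)
position 5: 000 → 1  (bit 0 = 1)
bits b7..b0 = 10000001 = 129

129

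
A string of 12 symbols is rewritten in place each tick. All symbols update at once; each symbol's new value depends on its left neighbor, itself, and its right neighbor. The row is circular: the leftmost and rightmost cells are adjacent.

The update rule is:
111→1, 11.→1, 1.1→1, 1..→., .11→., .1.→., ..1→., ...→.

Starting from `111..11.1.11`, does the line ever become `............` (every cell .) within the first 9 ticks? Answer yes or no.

yes

tick 1: 111...11.1.1
tick 2: 111....11.1.
tick 3: .11.....11.1
tick 4: 1.1......11.
tick 5: .1........11
tick 6: 1..........1
tick 7: 1...........
tick 8: ............
all cells are . at tick 8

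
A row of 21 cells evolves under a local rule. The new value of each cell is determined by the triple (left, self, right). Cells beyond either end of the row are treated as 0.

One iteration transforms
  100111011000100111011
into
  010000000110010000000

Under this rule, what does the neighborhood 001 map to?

At position 2 the neighborhood is 001; the next row has 0 there.

0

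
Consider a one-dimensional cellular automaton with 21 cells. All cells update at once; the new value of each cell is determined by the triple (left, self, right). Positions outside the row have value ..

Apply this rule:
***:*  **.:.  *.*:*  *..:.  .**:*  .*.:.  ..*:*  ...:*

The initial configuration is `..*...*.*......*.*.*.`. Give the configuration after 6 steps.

*.*..*****.*.*..*..*.

**..**.*..*****.*.*..
*..**.*..*****.*.*..*
..**.*..*****.*.*..*.
***.*..*****.*.*..*..
**.*..*****.*.*..*..*
*.*..*****.*.*..*..*.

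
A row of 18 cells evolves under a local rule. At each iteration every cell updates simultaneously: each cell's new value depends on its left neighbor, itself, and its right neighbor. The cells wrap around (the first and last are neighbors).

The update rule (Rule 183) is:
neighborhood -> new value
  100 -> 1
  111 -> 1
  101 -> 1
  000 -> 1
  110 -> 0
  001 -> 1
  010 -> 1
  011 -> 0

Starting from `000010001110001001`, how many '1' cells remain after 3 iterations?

14

111111110101111111
111111101110111111
111111010101011111
count of 1: 14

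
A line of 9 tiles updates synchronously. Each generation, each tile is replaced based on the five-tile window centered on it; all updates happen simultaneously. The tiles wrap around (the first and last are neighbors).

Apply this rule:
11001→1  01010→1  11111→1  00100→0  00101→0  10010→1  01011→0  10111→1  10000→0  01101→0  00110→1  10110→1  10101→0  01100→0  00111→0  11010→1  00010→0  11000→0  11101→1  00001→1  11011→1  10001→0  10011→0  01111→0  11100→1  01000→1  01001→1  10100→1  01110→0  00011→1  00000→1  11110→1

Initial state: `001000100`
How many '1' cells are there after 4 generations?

100100010
111010001
011111010
000111111
count of 1: 6

6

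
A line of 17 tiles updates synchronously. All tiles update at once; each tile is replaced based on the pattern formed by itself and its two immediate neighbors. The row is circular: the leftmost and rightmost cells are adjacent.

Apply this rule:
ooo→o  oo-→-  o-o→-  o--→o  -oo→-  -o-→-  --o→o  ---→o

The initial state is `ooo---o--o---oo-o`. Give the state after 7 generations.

generation 1: oo-ooo-oo-ooo----
generation 2: ----o------o-oooo
generation 3: oooo-oooooo---oo-
generation 4: -oo---oooo-ooo---
generation 5: o--ooo-oo---o-ooo
generation 6: -oo-o----ooo---oo
generation 7: -----oooo-o-ooo--

-----oooo-o-ooo--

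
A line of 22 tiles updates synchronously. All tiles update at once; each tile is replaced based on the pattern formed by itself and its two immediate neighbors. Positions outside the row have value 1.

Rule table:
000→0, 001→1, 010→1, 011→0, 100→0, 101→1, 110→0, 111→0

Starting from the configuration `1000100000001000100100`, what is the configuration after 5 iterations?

0001100000011001101101
0010000000100010010010
0110000001100110110111
1000000010001001001000
0000000110011011011001

0000000110011011011001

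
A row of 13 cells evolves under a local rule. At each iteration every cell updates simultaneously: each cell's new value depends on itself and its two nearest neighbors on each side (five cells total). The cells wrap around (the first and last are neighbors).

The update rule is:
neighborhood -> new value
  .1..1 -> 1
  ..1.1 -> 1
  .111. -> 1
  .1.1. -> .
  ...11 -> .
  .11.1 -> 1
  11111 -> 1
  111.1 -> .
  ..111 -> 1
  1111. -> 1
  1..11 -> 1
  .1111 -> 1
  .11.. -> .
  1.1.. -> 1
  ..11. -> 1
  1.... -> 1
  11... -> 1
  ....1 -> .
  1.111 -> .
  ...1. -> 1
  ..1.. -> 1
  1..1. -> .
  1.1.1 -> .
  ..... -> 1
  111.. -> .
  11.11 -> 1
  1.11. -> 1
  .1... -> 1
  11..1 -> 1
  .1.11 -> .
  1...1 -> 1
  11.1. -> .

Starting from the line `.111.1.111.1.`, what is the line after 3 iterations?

1.1.1.1.11111

111.....1..11
11.111.111111
1.1.1.1.11111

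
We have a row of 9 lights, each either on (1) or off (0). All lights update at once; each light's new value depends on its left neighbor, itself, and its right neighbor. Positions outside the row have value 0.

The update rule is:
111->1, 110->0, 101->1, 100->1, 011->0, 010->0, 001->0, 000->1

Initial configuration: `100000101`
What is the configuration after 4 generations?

011001011

011110010
001101001
100010100
011001011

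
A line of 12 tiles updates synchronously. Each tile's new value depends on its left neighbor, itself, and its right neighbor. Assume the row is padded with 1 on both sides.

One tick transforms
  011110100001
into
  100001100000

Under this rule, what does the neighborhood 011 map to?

0

At position 1 the neighborhood is 011; the next row has 0 there.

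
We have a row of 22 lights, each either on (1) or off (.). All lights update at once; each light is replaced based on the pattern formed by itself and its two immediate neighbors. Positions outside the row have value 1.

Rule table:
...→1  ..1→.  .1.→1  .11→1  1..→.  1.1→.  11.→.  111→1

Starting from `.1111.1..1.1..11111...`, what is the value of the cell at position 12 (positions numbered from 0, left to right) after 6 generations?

.111..1..1.1..1111..1.
.11...1..1.1..111...1.
.1..1.1..1.1..11..1.1.
.1..1.1..1.1..1...1.1.
.1..1.1..1.1..1.1.1.1.
.1..1.1..1.1..1.1.1.1.
position 12 holds .

.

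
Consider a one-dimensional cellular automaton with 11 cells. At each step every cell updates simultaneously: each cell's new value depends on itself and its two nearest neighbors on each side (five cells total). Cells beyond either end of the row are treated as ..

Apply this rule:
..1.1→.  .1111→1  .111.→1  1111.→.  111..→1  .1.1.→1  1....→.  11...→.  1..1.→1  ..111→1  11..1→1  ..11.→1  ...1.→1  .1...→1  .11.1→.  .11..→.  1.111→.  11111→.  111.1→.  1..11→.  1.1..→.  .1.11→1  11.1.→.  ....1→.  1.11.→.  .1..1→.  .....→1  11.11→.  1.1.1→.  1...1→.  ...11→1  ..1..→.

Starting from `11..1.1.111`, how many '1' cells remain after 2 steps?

1.11.1.1.11
.1....1.1..
count of 1: 3

3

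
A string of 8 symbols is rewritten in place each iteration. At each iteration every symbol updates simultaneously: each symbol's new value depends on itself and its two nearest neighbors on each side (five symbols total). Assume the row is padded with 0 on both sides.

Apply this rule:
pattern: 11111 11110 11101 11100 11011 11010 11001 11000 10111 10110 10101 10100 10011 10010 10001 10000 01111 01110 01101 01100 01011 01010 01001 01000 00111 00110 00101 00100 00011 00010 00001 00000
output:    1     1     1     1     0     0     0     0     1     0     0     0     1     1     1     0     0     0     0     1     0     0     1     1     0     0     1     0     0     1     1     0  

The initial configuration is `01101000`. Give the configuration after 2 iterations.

iteration 1: 00000100
iteration 2: 00011010

00011010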